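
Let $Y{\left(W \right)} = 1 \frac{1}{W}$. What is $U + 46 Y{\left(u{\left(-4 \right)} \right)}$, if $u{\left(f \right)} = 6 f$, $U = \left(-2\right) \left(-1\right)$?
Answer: $\frac{1}{12} \approx 0.083333$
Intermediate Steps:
$U = 2$
$Y{\left(W \right)} = \frac{1}{W}$
$U + 46 Y{\left(u{\left(-4 \right)} \right)} = 2 + \frac{46}{6 \left(-4\right)} = 2 + \frac{46}{-24} = 2 + 46 \left(- \frac{1}{24}\right) = 2 - \frac{23}{12} = \frac{1}{12}$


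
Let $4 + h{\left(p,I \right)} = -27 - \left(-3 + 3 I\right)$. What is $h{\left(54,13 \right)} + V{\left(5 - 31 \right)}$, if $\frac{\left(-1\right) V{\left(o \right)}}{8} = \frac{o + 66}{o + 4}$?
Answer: $- \frac{577}{11} \approx -52.455$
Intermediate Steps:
$h{\left(p,I \right)} = -28 - 3 I$ ($h{\left(p,I \right)} = -4 - \left(24 + 3 I\right) = -28 - 3 I$)
$V{\left(o \right)} = - \frac{8 \left(66 + o\right)}{4 + o}$ ($V{\left(o \right)} = - 8 \frac{o + 66}{o + 4} = - 8 \frac{66 + o}{4 + o} = - \frac{8 \left(66 + o\right)}{4 + o}$)
$h{\left(54,13 \right)} + V{\left(5 - 31 \right)} = \left(-28 - 39\right) + \frac{8 \left(-66 - \left(5 - 31\right)\right)}{4 + \left(5 - 31\right)} = -67 + \frac{8 \left(-66 - -26\right)}{4 - 26} = -67 + \frac{8 \left(-66 + 26\right)}{-22} = -67 + 8 \left(- \frac{1}{22}\right) \left(-40\right) = -67 + \frac{160}{11} = - \frac{577}{11}$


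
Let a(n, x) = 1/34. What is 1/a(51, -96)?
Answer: 34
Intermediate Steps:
a(n, x) = 1/34
1/a(51, -96) = 1/(1/34) = 34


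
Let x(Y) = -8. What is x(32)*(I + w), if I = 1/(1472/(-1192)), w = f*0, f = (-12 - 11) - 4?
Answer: 149/23 ≈ 6.4783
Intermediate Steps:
f = -27 (f = -23 - 4 = -27)
w = 0 (w = -27*0 = 0)
I = -149/184 (I = 1/(1472*(-1/1192)) = 1/(-184/149) = -149/184 ≈ -0.80978)
x(32)*(I + w) = -8*(-149/184 + 0) = -8*(-149/184) = 149/23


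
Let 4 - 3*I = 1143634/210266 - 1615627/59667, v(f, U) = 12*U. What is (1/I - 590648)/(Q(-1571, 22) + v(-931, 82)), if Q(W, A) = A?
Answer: -94993303232087675/161793965243776 ≈ -587.13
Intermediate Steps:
I = 160828991296/18818912133 (I = 4/3 - (1143634/210266 - 1615627/59667)/3 = 4/3 - (1143634*(1/210266) - 1615627*1/59667)/3 = 4/3 - (571817/105133 - 1615627/59667)/3 = 4/3 - ⅓*(-135737108452/6272970711) = 4/3 + 135737108452/18818912133 = 160828991296/18818912133 ≈ 8.5461)
(1/I - 590648)/(Q(-1571, 22) + v(-931, 82)) = (1/(160828991296/18818912133) - 590648)/(22 + 12*82) = (18818912133/160828991296 - 590648)/(22 + 984) = -94993303232087675/160828991296/1006 = -94993303232087675/160828991296*1/1006 = -94993303232087675/161793965243776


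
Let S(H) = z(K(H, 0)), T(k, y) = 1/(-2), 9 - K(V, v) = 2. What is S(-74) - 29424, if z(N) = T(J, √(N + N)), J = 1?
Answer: -58849/2 ≈ -29425.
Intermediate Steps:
K(V, v) = 7 (K(V, v) = 9 - 1*2 = 9 - 2 = 7)
T(k, y) = -½
z(N) = -½
S(H) = -½
S(-74) - 29424 = -½ - 29424 = -58849/2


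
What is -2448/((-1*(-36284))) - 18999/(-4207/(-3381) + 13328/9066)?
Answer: -125777132984457/17969787065 ≈ -6999.4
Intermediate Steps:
-2448/((-1*(-36284))) - 18999/(-4207/(-3381) + 13328/9066) = -2448/36284 - 18999/(-4207*(-1/3381) + 13328*(1/9066)) = -2448*1/36284 - 18999/(601/483 + 6664/4533) = -612/9071 - 18999/1981015/729813 = -612/9071 - 18999*729813/1981015 = -612/9071 - 13865717187/1981015 = -125777132984457/17969787065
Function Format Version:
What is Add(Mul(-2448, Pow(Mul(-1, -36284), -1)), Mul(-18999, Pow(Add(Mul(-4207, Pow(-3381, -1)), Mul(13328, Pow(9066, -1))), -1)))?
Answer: Rational(-125777132984457, 17969787065) ≈ -6999.4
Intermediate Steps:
Add(Mul(-2448, Pow(Mul(-1, -36284), -1)), Mul(-18999, Pow(Add(Mul(-4207, Pow(-3381, -1)), Mul(13328, Pow(9066, -1))), -1))) = Add(Mul(-2448, Pow(36284, -1)), Mul(-18999, Pow(Add(Mul(-4207, Rational(-1, 3381)), Mul(13328, Rational(1, 9066))), -1))) = Add(Mul(-2448, Rational(1, 36284)), Mul(-18999, Pow(Add(Rational(601, 483), Rational(6664, 4533)), -1))) = Add(Rational(-612, 9071), Mul(-18999, Pow(Rational(1981015, 729813), -1))) = Add(Rational(-612, 9071), Mul(-18999, Rational(729813, 1981015))) = Add(Rational(-612, 9071), Rational(-13865717187, 1981015)) = Rational(-125777132984457, 17969787065)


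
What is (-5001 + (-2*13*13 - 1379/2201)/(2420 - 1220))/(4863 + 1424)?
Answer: -4403128839/5535074800 ≈ -0.79550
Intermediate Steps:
(-5001 + (-2*13*13 - 1379/2201)/(2420 - 1220))/(4863 + 1424) = (-5001 + (-26*13 - 1379*1/2201)/1200)/6287 = (-5001 + (-338 - 1379/2201)*(1/1200))*(1/6287) = (-5001 - 745317/2201*1/1200)*(1/6287) = (-5001 - 248439/880400)*(1/6287) = -4403128839/880400*1/6287 = -4403128839/5535074800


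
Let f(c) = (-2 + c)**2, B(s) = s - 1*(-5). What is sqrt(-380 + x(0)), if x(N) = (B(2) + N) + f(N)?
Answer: 3*I*sqrt(41) ≈ 19.209*I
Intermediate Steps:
B(s) = 5 + s (B(s) = s + 5 = 5 + s)
x(N) = 7 + N + (-2 + N)**2 (x(N) = ((5 + 2) + N) + (-2 + N)**2 = (7 + N) + (-2 + N)**2 = 7 + N + (-2 + N)**2)
sqrt(-380 + x(0)) = sqrt(-380 + (7 + 0 + (-2 + 0)**2)) = sqrt(-380 + (7 + 0 + (-2)**2)) = sqrt(-380 + (7 + 0 + 4)) = sqrt(-380 + 11) = sqrt(-369) = 3*I*sqrt(41)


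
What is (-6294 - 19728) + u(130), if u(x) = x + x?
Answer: -25762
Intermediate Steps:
u(x) = 2*x
(-6294 - 19728) + u(130) = (-6294 - 19728) + 2*130 = -26022 + 260 = -25762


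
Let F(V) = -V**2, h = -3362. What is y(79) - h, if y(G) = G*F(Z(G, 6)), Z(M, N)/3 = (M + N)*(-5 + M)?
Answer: -28130071738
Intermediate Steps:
Z(M, N) = 3*(-5 + M)*(M + N) (Z(M, N) = 3*((M + N)*(-5 + M)) = 3*((-5 + M)*(M + N)) = 3*(-5 + M)*(M + N))
y(G) = -G*(-90 + 3*G + 3*G**2)**2 (y(G) = G*(-(-15*G - 15*6 + 3*G**2 + 3*G*6)**2) = G*(-(-15*G - 90 + 3*G**2 + 18*G)**2) = G*(-(-90 + 3*G + 3*G**2)**2) = -G*(-90 + 3*G + 3*G**2)**2)
y(79) - h = -9*79*(-30 + 79 + 79**2)**2 - 1*(-3362) = -9*79*(-30 + 79 + 6241)**2 + 3362 = -9*79*6290**2 + 3362 = -9*79*39564100 + 3362 = -28130075100 + 3362 = -28130071738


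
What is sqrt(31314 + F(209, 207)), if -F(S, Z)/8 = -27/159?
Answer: sqrt(87964842)/53 ≈ 176.96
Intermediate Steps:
F(S, Z) = 72/53 (F(S, Z) = -(-216)/159 = -8*(-9/53) = 72/53)
sqrt(31314 + F(209, 207)) = sqrt(31314 + 72/53) = sqrt(1659714/53) = sqrt(87964842)/53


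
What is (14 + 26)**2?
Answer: 1600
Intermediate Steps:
(14 + 26)**2 = 40**2 = 1600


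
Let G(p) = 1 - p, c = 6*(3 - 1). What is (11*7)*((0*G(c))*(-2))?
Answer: 0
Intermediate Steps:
c = 12 (c = 6*2 = 12)
(11*7)*((0*G(c))*(-2)) = (11*7)*((0*(1 - 1*12))*(-2)) = 77*((0*(1 - 12))*(-2)) = 77*((0*(-11))*(-2)) = 77*(0*(-2)) = 77*0 = 0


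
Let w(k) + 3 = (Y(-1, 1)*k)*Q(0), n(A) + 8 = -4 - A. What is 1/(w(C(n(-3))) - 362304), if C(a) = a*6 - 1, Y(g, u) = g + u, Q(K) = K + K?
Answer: -1/362307 ≈ -2.7601e-6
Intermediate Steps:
n(A) = -12 - A (n(A) = -8 + (-4 - A) = -12 - A)
Q(K) = 2*K
C(a) = -1 + 6*a (C(a) = 6*a - 1 = -1 + 6*a)
w(k) = -3 (w(k) = -3 + ((-1 + 1)*k)*(2*0) = -3 + (0*k)*0 = -3 + 0*0 = -3 + 0 = -3)
1/(w(C(n(-3))) - 362304) = 1/(-3 - 362304) = 1/(-362307) = -1/362307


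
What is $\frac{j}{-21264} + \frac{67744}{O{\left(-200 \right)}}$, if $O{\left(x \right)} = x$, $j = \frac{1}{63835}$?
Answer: $- \frac{2298871368389}{6786937200} \approx -338.72$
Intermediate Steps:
$j = \frac{1}{63835} \approx 1.5665 \cdot 10^{-5}$
$\frac{j}{-21264} + \frac{67744}{O{\left(-200 \right)}} = \frac{1}{63835 \left(-21264\right)} + \frac{67744}{-200} = \frac{1}{63835} \left(- \frac{1}{21264}\right) + 67744 \left(- \frac{1}{200}\right) = - \frac{1}{1357387440} - \frac{8468}{25} = - \frac{2298871368389}{6786937200}$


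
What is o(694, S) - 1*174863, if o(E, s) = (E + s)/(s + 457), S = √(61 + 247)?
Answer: -36465788033/208541 - 474*√77/208541 ≈ -1.7486e+5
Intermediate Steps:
S = 2*√77 (S = √308 = 2*√77 ≈ 17.550)
o(E, s) = (E + s)/(457 + s)
o(694, S) - 1*174863 = (694 + 2*√77)/(457 + 2*√77) - 1*174863 = (694 + 2*√77)/(457 + 2*√77) - 174863 = -174863 + (694 + 2*√77)/(457 + 2*√77)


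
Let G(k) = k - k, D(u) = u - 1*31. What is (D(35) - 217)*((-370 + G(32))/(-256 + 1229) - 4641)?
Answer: 961921419/973 ≈ 9.8861e+5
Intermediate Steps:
D(u) = -31 + u (D(u) = u - 31 = -31 + u)
G(k) = 0
(D(35) - 217)*((-370 + G(32))/(-256 + 1229) - 4641) = ((-31 + 35) - 217)*((-370 + 0)/(-256 + 1229) - 4641) = (4 - 217)*(-370/973 - 4641) = -213*(-370*1/973 - 4641) = -213*(-370/973 - 4641) = -213*(-4516063/973) = 961921419/973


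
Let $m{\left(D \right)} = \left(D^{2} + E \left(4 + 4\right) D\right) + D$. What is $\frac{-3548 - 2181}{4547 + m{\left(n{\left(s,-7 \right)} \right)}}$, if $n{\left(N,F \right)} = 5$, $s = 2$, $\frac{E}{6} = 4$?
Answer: $- \frac{5729}{5537} \approx -1.0347$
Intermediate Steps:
$E = 24$ ($E = 6 \cdot 4 = 24$)
$m{\left(D \right)} = D^{2} + 193 D$ ($m{\left(D \right)} = \left(D^{2} + 24 \left(4 + 4\right) D\right) + D = \left(D^{2} + 24 \cdot 8 D\right) + D = \left(D^{2} + 192 D\right) + D = D^{2} + 193 D$)
$\frac{-3548 - 2181}{4547 + m{\left(n{\left(s,-7 \right)} \right)}} = \frac{-3548 - 2181}{4547 + 5 \left(193 + 5\right)} = - \frac{5729}{4547 + 5 \cdot 198} = - \frac{5729}{4547 + 990} = - \frac{5729}{5537}$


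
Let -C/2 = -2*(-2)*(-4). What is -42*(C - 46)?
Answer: 588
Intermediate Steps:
C = 32 (C = -2*(-2*(-2))*(-4) = -8*(-4) = -2*(-16) = 32)
-42*(C - 46) = -42*(32 - 46) = -42*(-14) = 588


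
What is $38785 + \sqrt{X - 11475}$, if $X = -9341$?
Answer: $38785 + 4 i \sqrt{1301} \approx 38785.0 + 144.28 i$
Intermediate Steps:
$38785 + \sqrt{X - 11475} = 38785 + \sqrt{-9341 - 11475} = 38785 + \sqrt{-20816} = 38785 + 4 i \sqrt{1301}$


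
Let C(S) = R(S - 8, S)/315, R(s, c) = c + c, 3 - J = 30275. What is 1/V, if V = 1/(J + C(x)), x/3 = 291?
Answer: -1059326/35 ≈ -30266.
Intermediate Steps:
x = 873 (x = 3*291 = 873)
J = -30272 (J = 3 - 1*30275 = 3 - 30275 = -30272)
R(s, c) = 2*c
C(S) = 2*S/315 (C(S) = (2*S)/315 = (2*S)*(1/315) = 2*S/315)
V = -35/1059326 (V = 1/(-30272 + (2/315)*873) = 1/(-30272 + 194/35) = 1/(-1059326/35) = -35/1059326 ≈ -3.3040e-5)
1/V = 1/(-35/1059326) = -1059326/35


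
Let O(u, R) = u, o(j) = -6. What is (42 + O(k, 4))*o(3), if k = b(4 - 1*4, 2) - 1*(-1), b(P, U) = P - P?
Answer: -258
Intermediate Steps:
b(P, U) = 0
k = 1 (k = 0 - 1*(-1) = 0 + 1 = 1)
(42 + O(k, 4))*o(3) = (42 + 1)*(-6) = 43*(-6) = -258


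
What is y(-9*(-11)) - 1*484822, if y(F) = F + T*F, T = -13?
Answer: -486010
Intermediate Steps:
y(F) = -12*F (y(F) = F - 13*F = -12*F)
y(-9*(-11)) - 1*484822 = -(-108)*(-11) - 1*484822 = -12*99 - 484822 = -1188 - 484822 = -486010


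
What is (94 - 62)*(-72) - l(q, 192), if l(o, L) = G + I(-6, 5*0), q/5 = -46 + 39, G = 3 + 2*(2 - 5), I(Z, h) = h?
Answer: -2301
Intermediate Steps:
G = -3 (G = 3 + 2*(-3) = 3 - 6 = -3)
q = -35 (q = 5*(-46 + 39) = 5*(-7) = -35)
l(o, L) = -3 (l(o, L) = -3 + 5*0 = -3 + 0 = -3)
(94 - 62)*(-72) - l(q, 192) = (94 - 62)*(-72) - 1*(-3) = 32*(-72) + 3 = -2304 + 3 = -2301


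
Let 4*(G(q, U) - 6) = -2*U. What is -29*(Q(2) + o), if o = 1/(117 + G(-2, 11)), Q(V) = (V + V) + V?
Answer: -40948/235 ≈ -174.25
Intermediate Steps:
G(q, U) = 6 - U/2 (G(q, U) = 6 + (-2*U)/4 = 6 - U/2)
Q(V) = 3*V (Q(V) = 2*V + V = 3*V)
o = 2/235 (o = 1/(117 + (6 - ½*11)) = 1/(117 + (6 - 11/2)) = 1/(117 + ½) = 1/(235/2) = 2/235 ≈ 0.0085106)
-29*(Q(2) + o) = -29*(3*2 + 2/235) = -29*(6 + 2/235) = -29*1412/235 = -40948/235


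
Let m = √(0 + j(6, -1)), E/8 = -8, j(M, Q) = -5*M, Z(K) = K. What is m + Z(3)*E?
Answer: -192 + I*√30 ≈ -192.0 + 5.4772*I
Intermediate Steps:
E = -64 (E = 8*(-8) = -64)
m = I*√30 (m = √(0 - 5*6) = √(0 - 30) = √(-30) = I*√30 ≈ 5.4772*I)
m + Z(3)*E = I*√30 + 3*(-64) = I*√30 - 192 = -192 + I*√30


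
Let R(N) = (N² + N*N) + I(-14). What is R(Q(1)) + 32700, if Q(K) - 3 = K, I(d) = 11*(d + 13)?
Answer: 32721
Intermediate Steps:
I(d) = 143 + 11*d (I(d) = 11*(13 + d) = 143 + 11*d)
Q(K) = 3 + K
R(N) = -11 + 2*N² (R(N) = (N² + N*N) + (143 + 11*(-14)) = (N² + N²) + (143 - 154) = 2*N² - 11 = -11 + 2*N²)
R(Q(1)) + 32700 = (-11 + 2*(3 + 1)²) + 32700 = (-11 + 2*4²) + 32700 = (-11 + 2*16) + 32700 = (-11 + 32) + 32700 = 21 + 32700 = 32721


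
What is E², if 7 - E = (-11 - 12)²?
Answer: 272484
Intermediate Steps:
E = -522 (E = 7 - (-11 - 12)² = 7 - 1*(-23)² = 7 - 1*529 = 7 - 529 = -522)
E² = (-522)² = 272484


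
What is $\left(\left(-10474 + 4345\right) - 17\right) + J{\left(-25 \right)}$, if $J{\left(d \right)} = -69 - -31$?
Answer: $-6184$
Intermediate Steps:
$J{\left(d \right)} = -38$ ($J{\left(d \right)} = -69 + 31 = -38$)
$\left(\left(-10474 + 4345\right) - 17\right) + J{\left(-25 \right)} = \left(\left(-10474 + 4345\right) - 17\right) - 38 = \left(-6129 - 17\right) - 38 = -6146 - 38 = -6184$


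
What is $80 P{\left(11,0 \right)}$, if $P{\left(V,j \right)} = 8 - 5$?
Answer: $240$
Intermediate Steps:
$P{\left(V,j \right)} = 3$ ($P{\left(V,j \right)} = 8 - 5 = 3$)
$80 P{\left(11,0 \right)} = 80 \cdot 3 = 240$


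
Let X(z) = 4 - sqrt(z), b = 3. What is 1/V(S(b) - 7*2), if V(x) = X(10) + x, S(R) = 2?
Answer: -4/27 + sqrt(10)/54 ≈ -0.089587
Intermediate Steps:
V(x) = 4 + x - sqrt(10) (V(x) = (4 - sqrt(10)) + x = 4 + x - sqrt(10))
1/V(S(b) - 7*2) = 1/(4 + (2 - 7*2) - sqrt(10)) = 1/(4 + (2 - 14) - sqrt(10)) = 1/(4 - 12 - sqrt(10)) = 1/(-8 - sqrt(10))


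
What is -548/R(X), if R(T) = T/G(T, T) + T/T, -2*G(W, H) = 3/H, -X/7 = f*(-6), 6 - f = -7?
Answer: 548/198743 ≈ 0.0027573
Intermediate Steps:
f = 13 (f = 6 - 1*(-7) = 6 + 7 = 13)
X = 546 (X = -91*(-6) = -7*(-78) = 546)
G(W, H) = -3/(2*H)
R(T) = 1 - 2*T²/3 (R(T) = T/((-3/(2*T))) + T/T = T*(-2*T/3) + 1 = -2*T²/3 + 1 = 1 - 2*T²/3)
-548/R(X) = -548/(1 - ⅔*546²) = -548/(1 - ⅔*298116) = -548/(1 - 198744) = -548/(-198743) = -548*(-1/198743) = 548/198743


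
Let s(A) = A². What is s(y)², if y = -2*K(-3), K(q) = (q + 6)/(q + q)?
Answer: 1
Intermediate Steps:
K(q) = (6 + q)/(2*q) (K(q) = (6 + q)/((2*q)) = (6 + q)*(1/(2*q)) = (6 + q)/(2*q))
y = 1 (y = -(6 - 3)/(-3) = -(-1)*3/3 = -2*(-½) = 1)
s(y)² = (1²)² = 1² = 1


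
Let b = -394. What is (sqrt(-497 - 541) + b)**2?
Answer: (394 - I*sqrt(1038))**2 ≈ 1.542e+5 - 25388.0*I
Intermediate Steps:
(sqrt(-497 - 541) + b)**2 = (sqrt(-497 - 541) - 394)**2 = (sqrt(-1038) - 394)**2 = (I*sqrt(1038) - 394)**2 = (-394 + I*sqrt(1038))**2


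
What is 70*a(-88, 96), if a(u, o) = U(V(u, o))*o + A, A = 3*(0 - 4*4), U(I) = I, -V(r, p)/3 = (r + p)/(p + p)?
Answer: -4200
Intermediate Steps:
V(r, p) = -3*(p + r)/(2*p) (V(r, p) = -3*(r + p)/(p + p) = -3*(p + r)/(2*p))
A = -48 (A = 3*(0 - 16) = 3*(-16) = -48)
a(u, o) = -48 - 3*o/2 - 3*u/2 (a(u, o) = (3*(-o - u)/(2*o))*o - 48 = (-3*o/2 - 3*u/2) - 48 = -48 - 3*o/2 - 3*u/2)
70*a(-88, 96) = 70*(-48 - 3/2*96 - 3/2*(-88)) = 70*(-48 - 144 + 132) = 70*(-60) = -4200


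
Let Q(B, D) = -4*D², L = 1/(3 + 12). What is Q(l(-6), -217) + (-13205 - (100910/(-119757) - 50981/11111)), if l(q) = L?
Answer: -268193876719520/1330620027 ≈ -2.0156e+5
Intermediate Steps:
L = 1/15 ≈ 0.066667
l(q) = 1/15
Q(l(-6), -217) + (-13205 - (100910/(-119757) - 50981/11111)) = -4*(-217)² + (-13205 - (100910/(-119757) - 50981/11111)) = -4*47089 + (-13205 - (100910*(-1/119757) - 50981*1/11111)) = -188356 + (-13205 - (-100910/119757 - 50981/11111)) = -188356 + (-13205 - 1*(-7226542627/1330620027)) = -188356 + (-13205 + 7226542627/1330620027) = -188356 - 17563610913908/1330620027 = -268193876719520/1330620027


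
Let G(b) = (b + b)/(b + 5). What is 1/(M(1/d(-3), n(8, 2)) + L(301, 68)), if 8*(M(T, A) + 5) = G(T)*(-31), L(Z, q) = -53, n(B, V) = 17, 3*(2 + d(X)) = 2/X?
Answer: -364/20833 ≈ -0.017472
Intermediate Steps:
G(b) = 2*b/(5 + b) (G(b) = (2*b)/(5 + b) = 2*b/(5 + b))
d(X) = -2 + 2/(3*X) (d(X) = -2 + (2/X)/3 = -2 + 2/(3*X))
M(T, A) = -5 - 31*T/(4*(5 + T)) (M(T, A) = -5 + ((2*T/(5 + T))*(-31))/8 = -5 + (-62*T/(5 + T))/8 = -5 - 31*T/(4*(5 + T)))
1/(M(1/d(-3), n(8, 2)) + L(301, 68)) = 1/((-100 - 51/(-2 + (2/3)/(-3)))/(4*(5 + 1/(-2 + (2/3)/(-3)))) - 53) = 1/((-100 - 51/(-2 + (2/3)*(-1/3)))/(4*(5 + 1/(-2 + (2/3)*(-1/3)))) - 53) = 1/((-100 - 51/(-2 - 2/9))/(4*(5 + 1/(-2 - 2/9))) - 53) = 1/((-100 - 51/(-20/9))/(4*(5 + 1/(-20/9))) - 53) = 1/((-100 - 51*(-9/20))/(4*(5 - 9/20)) - 53) = 1/((-100 + 459/20)/(4*(91/20)) - 53) = 1/((1/4)*(20/91)*(-1541/20) - 53) = 1/(-1541/364 - 53) = 1/(-20833/364) = -364/20833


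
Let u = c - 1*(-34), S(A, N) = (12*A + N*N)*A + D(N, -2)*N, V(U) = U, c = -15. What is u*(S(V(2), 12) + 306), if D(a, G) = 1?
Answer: 12426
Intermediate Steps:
S(A, N) = N + A*(N² + 12*A) (S(A, N) = (12*A + N*N)*A + 1*N = (12*A + N²)*A + N = (N² + 12*A)*A + N = A*(N² + 12*A) + N = N + A*(N² + 12*A))
u = 19 (u = -15 - 1*(-34) = -15 + 34 = 19)
u*(S(V(2), 12) + 306) = 19*((12 + 12*2² + 2*12²) + 306) = 19*((12 + 12*4 + 2*144) + 306) = 19*((12 + 48 + 288) + 306) = 19*(348 + 306) = 19*654 = 12426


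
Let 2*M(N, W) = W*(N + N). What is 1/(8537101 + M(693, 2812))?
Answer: 1/10485817 ≈ 9.5367e-8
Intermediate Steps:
M(N, W) = N*W (M(N, W) = (W*(N + N))/2 = (W*(2*N))/2 = (2*N*W)/2 = N*W)
1/(8537101 + M(693, 2812)) = 1/(8537101 + 693*2812) = 1/(8537101 + 1948716) = 1/10485817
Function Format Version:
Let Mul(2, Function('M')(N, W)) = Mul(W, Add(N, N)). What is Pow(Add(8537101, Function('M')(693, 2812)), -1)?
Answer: Rational(1, 10485817) ≈ 9.5367e-8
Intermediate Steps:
Function('M')(N, W) = Mul(N, W) (Function('M')(N, W) = Mul(Rational(1, 2), Mul(W, Add(N, N))) = Mul(Rational(1, 2), Mul(W, Mul(2, N))) = Mul(Rational(1, 2), Mul(2, N, W)) = Mul(N, W))
Pow(Add(8537101, Function('M')(693, 2812)), -1) = Pow(Add(8537101, Mul(693, 2812)), -1) = Pow(Add(8537101, 1948716), -1) = Pow(10485817, -1) = Rational(1, 10485817)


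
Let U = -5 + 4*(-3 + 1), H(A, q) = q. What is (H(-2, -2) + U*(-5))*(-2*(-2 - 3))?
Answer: 630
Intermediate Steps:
U = -13 (U = -5 + 4*(-2) = -5 - 8 = -13)
(H(-2, -2) + U*(-5))*(-2*(-2 - 3)) = (-2 - 13*(-5))*(-2*(-2 - 3)) = (-2 + 65)*(-2*(-5)) = 63*10 = 630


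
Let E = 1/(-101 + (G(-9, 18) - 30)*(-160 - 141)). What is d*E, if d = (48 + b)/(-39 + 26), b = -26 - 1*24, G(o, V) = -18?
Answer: 2/186511 ≈ 1.0723e-5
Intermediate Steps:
b = -50 (b = -26 - 24 = -50)
d = 2/13 (d = (48 - 50)/(-39 + 26) = -2/(-13) = -2*(-1/13) = 2/13 ≈ 0.15385)
E = 1/14347 (E = 1/(-101 + (-18 - 30)*(-160 - 141)) = 1/(-101 - 48*(-301)) = 1/(-101 + 14448) = 1/14347 ≈ 6.9701e-5)
d*E = (2/13)*(1/14347) = 2/186511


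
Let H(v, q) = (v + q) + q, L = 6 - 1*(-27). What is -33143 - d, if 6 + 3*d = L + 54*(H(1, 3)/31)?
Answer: -1027838/31 ≈ -33156.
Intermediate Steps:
L = 33 (L = 6 + 27 = 33)
H(v, q) = v + 2*q (H(v, q) = (q + v) + q = v + 2*q)
d = 405/31 (d = -2 + (33 + 54*((1 + 2*3)/31))/3 = -2 + (33 + 54*((1 + 6)*(1/31)))/3 = -2 + (33 + 54*(7*(1/31)))/3 = -2 + (33 + 54*(7/31))/3 = -2 + (33 + 378/31)/3 = -2 + (1/3)*(1401/31) = -2 + 467/31 = 405/31 ≈ 13.065)
-33143 - d = -33143 - 1*405/31 = -33143 - 405/31 = -1027838/31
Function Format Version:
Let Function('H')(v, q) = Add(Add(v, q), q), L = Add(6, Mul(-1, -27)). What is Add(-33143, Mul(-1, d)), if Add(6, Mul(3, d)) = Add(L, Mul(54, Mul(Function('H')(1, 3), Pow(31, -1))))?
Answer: Rational(-1027838, 31) ≈ -33156.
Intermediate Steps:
L = 33 (L = Add(6, 27) = 33)
Function('H')(v, q) = Add(v, Mul(2, q)) (Function('H')(v, q) = Add(Add(q, v), q) = Add(v, Mul(2, q)))
d = Rational(405, 31) (d = Add(-2, Mul(Rational(1, 3), Add(33, Mul(54, Mul(Add(1, Mul(2, 3)), Pow(31, -1)))))) = Add(-2, Mul(Rational(1, 3), Add(33, Mul(54, Mul(Add(1, 6), Rational(1, 31)))))) = Add(-2, Mul(Rational(1, 3), Add(33, Mul(54, Mul(7, Rational(1, 31)))))) = Add(-2, Mul(Rational(1, 3), Add(33, Mul(54, Rational(7, 31))))) = Add(-2, Mul(Rational(1, 3), Add(33, Rational(378, 31)))) = Add(-2, Mul(Rational(1, 3), Rational(1401, 31))) = Add(-2, Rational(467, 31)) = Rational(405, 31) ≈ 13.065)
Add(-33143, Mul(-1, d)) = Add(-33143, Mul(-1, Rational(405, 31))) = Add(-33143, Rational(-405, 31)) = Rational(-1027838, 31)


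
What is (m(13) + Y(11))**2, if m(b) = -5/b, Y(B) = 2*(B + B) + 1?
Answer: 336400/169 ≈ 1990.5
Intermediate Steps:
Y(B) = 1 + 4*B (Y(B) = 2*(2*B) + 1 = 4*B + 1 = 1 + 4*B)
(m(13) + Y(11))**2 = (-5/13 + (1 + 4*11))**2 = (-5*1/13 + (1 + 44))**2 = (-5/13 + 45)**2 = (580/13)**2 = 336400/169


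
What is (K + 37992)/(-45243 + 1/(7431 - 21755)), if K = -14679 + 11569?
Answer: -499649768/648060733 ≈ -0.77099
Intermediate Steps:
K = -3110
(K + 37992)/(-45243 + 1/(7431 - 21755)) = (-3110 + 37992)/(-45243 + 1/(7431 - 21755)) = 34882/(-45243 + 1/(-14324)) = 34882/(-45243 - 1/14324) = 34882/(-648060733/14324) = 34882*(-14324/648060733) = -499649768/648060733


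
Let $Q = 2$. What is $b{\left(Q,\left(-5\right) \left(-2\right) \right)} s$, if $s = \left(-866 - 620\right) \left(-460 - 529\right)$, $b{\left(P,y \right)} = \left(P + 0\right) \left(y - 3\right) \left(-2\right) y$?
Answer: $-411503120$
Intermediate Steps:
$b{\left(P,y \right)} = - 2 P y \left(-3 + y\right)$ ($b{\left(P,y \right)} = P \left(-3 + y\right) \left(-2\right) y = - 2 P \left(-3 + y\right) y = - 2 P y \left(-3 + y\right)$)
$s = 1469654$ ($s = \left(-1486\right) \left(-989\right) = 1469654$)
$b{\left(Q,\left(-5\right) \left(-2\right) \right)} s = 2 \cdot 2 \left(\left(-5\right) \left(-2\right)\right) \left(3 - \left(-5\right) \left(-2\right)\right) 1469654 = 2 \cdot 2 \cdot 10 \left(3 - 10\right) 1469654 = 2 \cdot 2 \cdot 10 \left(-7\right) 1469654 = \left(-280\right) 1469654 = -411503120$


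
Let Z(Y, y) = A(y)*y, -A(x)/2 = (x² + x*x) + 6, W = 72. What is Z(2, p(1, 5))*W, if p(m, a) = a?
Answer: -40320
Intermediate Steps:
A(x) = -12 - 4*x² (A(x) = -2*((x² + x*x) + 6) = -2*((x² + x²) + 6) = -2*(2*x² + 6) = -2*(6 + 2*x²) = -12 - 4*x²)
Z(Y, y) = y*(-12 - 4*y²) (Z(Y, y) = (-12 - 4*y²)*y = y*(-12 - 4*y²))
Z(2, p(1, 5))*W = -4*5*(3 + 5²)*72 = -4*5*(3 + 25)*72 = -4*5*28*72 = -560*72 = -40320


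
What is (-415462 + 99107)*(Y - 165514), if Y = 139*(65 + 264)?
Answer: 37893950965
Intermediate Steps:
Y = 45731 (Y = 139*329 = 45731)
(-415462 + 99107)*(Y - 165514) = (-415462 + 99107)*(45731 - 165514) = -316355*(-119783) = 37893950965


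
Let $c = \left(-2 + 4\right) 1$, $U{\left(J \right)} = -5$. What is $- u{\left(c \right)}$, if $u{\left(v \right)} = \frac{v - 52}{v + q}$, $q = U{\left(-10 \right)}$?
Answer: $- \frac{50}{3} \approx -16.667$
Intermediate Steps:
$q = -5$
$c = 2$ ($c = 2 \cdot 1 = 2$)
$u{\left(v \right)} = \frac{-52 + v}{-5 + v}$ ($u{\left(v \right)} = \frac{v - 52}{v - 5} = \frac{-52 + v}{-5 + v}$)
$- u{\left(c \right)} = - \frac{-52 + 2}{-5 + 2} = - \frac{-50}{-3} = - \frac{\left(-1\right) \left(-50\right)}{3} = \left(-1\right) \frac{50}{3} = - \frac{50}{3}$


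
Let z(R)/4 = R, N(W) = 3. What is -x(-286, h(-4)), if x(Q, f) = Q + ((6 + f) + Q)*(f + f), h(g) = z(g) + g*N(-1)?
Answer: -16962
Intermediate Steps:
z(R) = 4*R
h(g) = 7*g (h(g) = 4*g + g*3 = 4*g + 3*g = 7*g)
x(Q, f) = Q + 2*f*(6 + Q + f) (x(Q, f) = Q + (6 + Q + f)*(2*f) = Q + 2*f*(6 + Q + f))
-x(-286, h(-4)) = -(-286 + 2*(7*(-4))**2 + 12*(7*(-4)) + 2*(-286)*(7*(-4))) = -(-286 + 2*(-28)**2 + 12*(-28) + 2*(-286)*(-28)) = -(-286 + 2*784 - 336 + 16016) = -(-286 + 1568 - 336 + 16016) = -1*16962 = -16962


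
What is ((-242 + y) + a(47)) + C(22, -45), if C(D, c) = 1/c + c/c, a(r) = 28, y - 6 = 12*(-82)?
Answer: -53596/45 ≈ -1191.0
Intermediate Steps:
y = -978 (y = 6 + 12*(-82) = 6 - 984 = -978)
C(D, c) = 1 + 1/c (C(D, c) = 1/c + 1 = 1 + 1/c)
((-242 + y) + a(47)) + C(22, -45) = ((-242 - 978) + 28) + (1 - 45)/(-45) = (-1220 + 28) - 1/45*(-44) = -1192 + 44/45 = -53596/45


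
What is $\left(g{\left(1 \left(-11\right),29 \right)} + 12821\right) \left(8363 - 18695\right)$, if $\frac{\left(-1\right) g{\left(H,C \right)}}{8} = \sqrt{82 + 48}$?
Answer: $-132466572 + 82656 \sqrt{130} \approx -1.3152 \cdot 10^{8}$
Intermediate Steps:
$g{\left(H,C \right)} = - 8 \sqrt{130}$ ($g{\left(H,C \right)} = - 8 \sqrt{82 + 48} = - 8 \sqrt{130}$)
$\left(g{\left(1 \left(-11\right),29 \right)} + 12821\right) \left(8363 - 18695\right) = \left(- 8 \sqrt{130} + 12821\right) \left(8363 - 18695\right) = \left(12821 - 8 \sqrt{130}\right) \left(-10332\right) = -132466572 + 82656 \sqrt{130}$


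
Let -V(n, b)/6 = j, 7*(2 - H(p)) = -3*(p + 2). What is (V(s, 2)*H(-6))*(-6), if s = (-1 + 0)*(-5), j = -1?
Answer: -72/7 ≈ -10.286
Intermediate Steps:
H(p) = 20/7 + 3*p/7 (H(p) = 2 - (-3)*(p + 2)/7 = 2 - (-3)*(2 + p)/7 = 2 - (-6 - 3*p)/7 = 2 + (6/7 + 3*p/7) = 20/7 + 3*p/7)
s = 5 (s = -1*(-5) = 5)
V(n, b) = 6 (V(n, b) = -6*(-1) = 6)
(V(s, 2)*H(-6))*(-6) = (6*(20/7 + (3/7)*(-6)))*(-6) = (6*(20/7 - 18/7))*(-6) = (6*(2/7))*(-6) = (12/7)*(-6) = -72/7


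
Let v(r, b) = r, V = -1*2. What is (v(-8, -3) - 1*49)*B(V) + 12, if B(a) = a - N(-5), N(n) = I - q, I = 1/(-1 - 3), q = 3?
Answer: -237/4 ≈ -59.250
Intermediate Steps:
V = -2
I = -¼ (I = 1/(-4) = -¼ ≈ -0.25000)
N(n) = -13/4 (N(n) = -¼ - 1*3 = -¼ - 3 = -13/4)
B(a) = 13/4 + a (B(a) = a - 1*(-13/4) = a + 13/4 = 13/4 + a)
(v(-8, -3) - 1*49)*B(V) + 12 = (-8 - 1*49)*(13/4 - 2) + 12 = (-8 - 49)*(5/4) + 12 = -57*5/4 + 12 = -285/4 + 12 = -237/4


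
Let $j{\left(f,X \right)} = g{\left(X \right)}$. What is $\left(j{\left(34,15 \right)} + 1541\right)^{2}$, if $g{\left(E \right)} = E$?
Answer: $2421136$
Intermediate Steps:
$j{\left(f,X \right)} = X$
$\left(j{\left(34,15 \right)} + 1541\right)^{2} = \left(15 + 1541\right)^{2} = 1556^{2} = 2421136$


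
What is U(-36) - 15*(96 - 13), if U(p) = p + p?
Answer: -1317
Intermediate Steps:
U(p) = 2*p
U(-36) - 15*(96 - 13) = 2*(-36) - 15*(96 - 13) = -72 - 15*83 = -72 - 1*1245 = -72 - 1245 = -1317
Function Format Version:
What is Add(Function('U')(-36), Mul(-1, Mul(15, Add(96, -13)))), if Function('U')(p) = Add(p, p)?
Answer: -1317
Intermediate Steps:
Function('U')(p) = Mul(2, p)
Add(Function('U')(-36), Mul(-1, Mul(15, Add(96, -13)))) = Add(Mul(2, -36), Mul(-1, Mul(15, Add(96, -13)))) = Add(-72, Mul(-1, Mul(15, 83))) = Add(-72, Mul(-1, 1245)) = Add(-72, -1245) = -1317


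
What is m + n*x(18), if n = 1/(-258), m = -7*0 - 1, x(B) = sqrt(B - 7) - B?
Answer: -40/43 - sqrt(11)/258 ≈ -0.94309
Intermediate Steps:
x(B) = sqrt(-7 + B) - B
m = -1 (m = 0 - 1 = -1)
n = -1/258 ≈ -0.0038760
m + n*x(18) = -1 - (sqrt(-7 + 18) - 1*18)/258 = -1 - (sqrt(11) - 18)/258 = -1 - (-18 + sqrt(11))/258 = -1 + (3/43 - sqrt(11)/258) = -40/43 - sqrt(11)/258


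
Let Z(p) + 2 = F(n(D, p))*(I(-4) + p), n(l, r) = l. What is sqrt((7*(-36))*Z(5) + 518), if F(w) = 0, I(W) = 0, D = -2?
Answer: sqrt(1022) ≈ 31.969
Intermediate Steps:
Z(p) = -2 (Z(p) = -2 + 0*(0 + p) = -2 + 0*p = -2 + 0 = -2)
sqrt((7*(-36))*Z(5) + 518) = sqrt((7*(-36))*(-2) + 518) = sqrt(-252*(-2) + 518) = sqrt(504 + 518) = sqrt(1022)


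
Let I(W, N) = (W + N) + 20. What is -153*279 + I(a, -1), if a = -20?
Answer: -42688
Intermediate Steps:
I(W, N) = 20 + N + W (I(W, N) = (N + W) + 20 = 20 + N + W)
-153*279 + I(a, -1) = -153*279 + (20 - 1 - 20) = -42687 - 1 = -42688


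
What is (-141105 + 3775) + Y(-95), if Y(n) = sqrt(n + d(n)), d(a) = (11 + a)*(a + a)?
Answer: -137330 + sqrt(15865) ≈ -1.3720e+5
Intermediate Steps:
d(a) = 2*a*(11 + a) (d(a) = (11 + a)*(2*a) = 2*a*(11 + a))
Y(n) = sqrt(n + 2*n*(11 + n))
(-141105 + 3775) + Y(-95) = (-141105 + 3775) + sqrt(-95*(23 + 2*(-95))) = -137330 + sqrt(-95*(23 - 190)) = -137330 + sqrt(-95*(-167)) = -137330 + sqrt(15865)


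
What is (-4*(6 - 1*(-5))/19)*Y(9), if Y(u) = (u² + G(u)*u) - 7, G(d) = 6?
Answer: -5632/19 ≈ -296.42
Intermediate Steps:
Y(u) = -7 + u² + 6*u (Y(u) = (u² + 6*u) - 7 = -7 + u² + 6*u)
(-4*(6 - 1*(-5))/19)*Y(9) = (-4*(6 - 1*(-5))/19)*(-7 + 9² + 6*9) = (-4*(6 + 5)*(1/19))*(-7 + 81 + 54) = (-4*11*(1/19))*128 = -44*1/19*128 = -44/19*128 = -5632/19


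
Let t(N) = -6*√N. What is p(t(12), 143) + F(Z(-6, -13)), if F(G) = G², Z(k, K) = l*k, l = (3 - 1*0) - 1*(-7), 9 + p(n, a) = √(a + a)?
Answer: 3591 + √286 ≈ 3607.9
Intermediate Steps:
p(n, a) = -9 + √2*√a (p(n, a) = -9 + √(a + a) = -9 + √(2*a) = -9 + √2*√a)
l = 10 (l = (3 + 0) + 7 = 3 + 7 = 10)
Z(k, K) = 10*k
p(t(12), 143) + F(Z(-6, -13)) = (-9 + √2*√143) + (10*(-6))² = (-9 + √286) + (-60)² = (-9 + √286) + 3600 = 3591 + √286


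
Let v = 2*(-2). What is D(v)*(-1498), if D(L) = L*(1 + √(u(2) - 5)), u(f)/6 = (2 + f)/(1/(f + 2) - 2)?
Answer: 5992 + 856*I*√917 ≈ 5992.0 + 25921.0*I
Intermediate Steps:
v = -4
u(f) = 6*(2 + f)/(-2 + 1/(2 + f)) (u(f) = 6*((2 + f)/(1/(f + 2) - 2)) = 6*((2 + f)/(1/(2 + f) - 2)) = 6*((2 + f)/(-2 + 1/(2 + f))) = 6*(2 + f)/(-2 + 1/(2 + f)))
D(L) = L*(1 + I*√917/7) (D(L) = L*(1 + √(-6*(2 + 2)²/(3 + 2*2) - 5)) = L*(1 + √(-6*4²/(3 + 4) - 5)) = L*(1 + √(-6*16/7 - 5)) = L*(1 + √(-6*16*⅐ - 5)) = L*(1 + √(-96/7 - 5)) = L*(1 + √(-131/7)) = L*(1 + I*√917/7))
D(v)*(-1498) = ((⅐)*(-4)*(7 + I*√917))*(-1498) = (-4 - 4*I*√917/7)*(-1498) = 5992 + 856*I*√917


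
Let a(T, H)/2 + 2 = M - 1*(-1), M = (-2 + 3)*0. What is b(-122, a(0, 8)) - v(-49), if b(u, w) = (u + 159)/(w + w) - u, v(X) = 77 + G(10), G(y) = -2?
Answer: 151/4 ≈ 37.750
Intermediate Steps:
M = 0 (M = 1*0 = 0)
a(T, H) = -2 (a(T, H) = -4 + 2*(0 - 1*(-1)) = -4 + 2*(0 + 1) = -4 + 2*1 = -4 + 2 = -2)
v(X) = 75 (v(X) = 77 - 2 = 75)
b(u, w) = -u + (159 + u)/(2*w) (b(u, w) = (159 + u)/((2*w)) - u = (159 + u)*(1/(2*w)) - u = (159 + u)/(2*w) - u = -u + (159 + u)/(2*w))
b(-122, a(0, 8)) - v(-49) = (1/2)*(159 - 122 - 2*(-122)*(-2))/(-2) - 1*75 = (1/2)*(-1/2)*(159 - 122 - 488) - 75 = (1/2)*(-1/2)*(-451) - 75 = 451/4 - 75 = 151/4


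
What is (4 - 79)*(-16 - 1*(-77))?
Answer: -4575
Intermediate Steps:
(4 - 79)*(-16 - 1*(-77)) = -75*(-16 + 77) = -75*61 = -4575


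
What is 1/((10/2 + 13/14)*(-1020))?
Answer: -7/42330 ≈ -0.00016537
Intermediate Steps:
1/((10/2 + 13/14)*(-1020)) = 1/((10*(½) + 13*(1/14))*(-1020)) = 1/((5 + 13/14)*(-1020)) = 1/((83/14)*(-1020)) = 1/(-42330/7) = -7/42330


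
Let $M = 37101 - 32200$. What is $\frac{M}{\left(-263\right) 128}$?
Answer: $- \frac{4901}{33664} \approx -0.14559$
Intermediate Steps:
$M = 4901$
$\frac{M}{\left(-263\right) 128} = \frac{4901}{\left(-263\right) 128} = \frac{4901}{-33664} = 4901 \left(- \frac{1}{33664}\right) = - \frac{4901}{33664}$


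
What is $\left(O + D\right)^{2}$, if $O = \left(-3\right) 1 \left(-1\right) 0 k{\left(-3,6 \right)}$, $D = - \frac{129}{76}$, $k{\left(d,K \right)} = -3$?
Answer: $\frac{16641}{5776} \approx 2.8811$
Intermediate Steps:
$D = - \frac{129}{76}$ ($D = \left(-129\right) \frac{1}{76} = - \frac{129}{76} \approx -1.6974$)
$O = 0$ ($O = \left(-3\right) 1 \left(-1\right) 0 \left(-3\right) = - 3 \cdot 0 \left(-3\right) = \left(-3\right) 0 = 0$)
$\left(O + D\right)^{2} = \left(0 - \frac{129}{76}\right)^{2} = \left(- \frac{129}{76}\right)^{2} = \frac{16641}{5776}$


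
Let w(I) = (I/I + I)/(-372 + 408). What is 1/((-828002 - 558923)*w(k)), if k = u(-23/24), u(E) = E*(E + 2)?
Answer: -20736/1386925 ≈ -0.014951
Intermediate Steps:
u(E) = E*(2 + E)
k = -575/576 (k = (-23/24)*(2 - 23/24) = (-23*1/24)*(2 - 23*1/24) = -23*(2 - 23/24)/24 = -23/24*25/24 = -575/576 ≈ -0.99826)
w(I) = 1/36 + I/36 (w(I) = (1 + I)/36 = (1 + I)*(1/36) = 1/36 + I/36)
1/((-828002 - 558923)*w(k)) = 1/((-828002 - 558923)*(1/36 + (1/36)*(-575/576))) = 1/((-1386925)*(1/36 - 575/20736)) = -1/(1386925*1/20736) = -1/1386925*20736 = -20736/1386925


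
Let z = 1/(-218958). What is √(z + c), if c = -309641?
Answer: I*√14844996391589682/218958 ≈ 556.45*I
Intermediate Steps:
z = -1/218958 ≈ -4.5671e-6
√(z + c) = √(-1/218958 - 309641) = √(-67798374079/218958) = I*√14844996391589682/218958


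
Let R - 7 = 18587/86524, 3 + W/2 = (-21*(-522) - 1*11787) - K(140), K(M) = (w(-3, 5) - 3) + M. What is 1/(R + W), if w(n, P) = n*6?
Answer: -86524/163252201 ≈ -0.00053000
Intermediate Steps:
w(n, P) = 6*n
K(M) = -21 + M (K(M) = (6*(-3) - 3) + M = (-18 - 3) + M = -21 + M)
W = -1894 (W = -6 + 2*((-21*(-522) - 1*11787) - (-21 + 140)) = -6 + 2*((10962 - 11787) - 1*119) = -6 + 2*(-825 - 119) = -6 + 2*(-944) = -6 - 1888 = -1894)
R = 624255/86524 (R = 7 + 18587/86524 = 624255/86524 ≈ 7.2148)
1/(R + W) = 1/(624255/86524 - 1894) = 1/(-163252201/86524) = -86524/163252201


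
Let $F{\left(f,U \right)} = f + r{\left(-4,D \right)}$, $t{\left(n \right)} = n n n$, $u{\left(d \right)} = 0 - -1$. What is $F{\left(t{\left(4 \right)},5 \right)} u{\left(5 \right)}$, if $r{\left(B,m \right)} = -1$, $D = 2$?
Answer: $63$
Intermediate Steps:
$u{\left(d \right)} = 1$ ($u{\left(d \right)} = 0 + 1 = 1$)
$t{\left(n \right)} = n^{3}$ ($t{\left(n \right)} = n^{2} n = n^{3}$)
$F{\left(f,U \right)} = -1 + f$ ($F{\left(f,U \right)} = f - 1 = -1 + f$)
$F{\left(t{\left(4 \right)},5 \right)} u{\left(5 \right)} = \left(-1 + 4^{3}\right) 1 = \left(-1 + 64\right) 1 = 63 \cdot 1 = 63$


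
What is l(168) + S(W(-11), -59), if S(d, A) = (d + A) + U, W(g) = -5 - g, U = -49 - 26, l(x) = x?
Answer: 40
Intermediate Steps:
U = -75
S(d, A) = -75 + A + d (S(d, A) = (d + A) - 75 = (A + d) - 75 = -75 + A + d)
l(168) + S(W(-11), -59) = 168 + (-75 - 59 + (-5 - 1*(-11))) = 168 + (-75 - 59 + (-5 + 11)) = 168 + (-75 - 59 + 6) = 168 - 128 = 40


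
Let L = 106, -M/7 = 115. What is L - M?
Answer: 911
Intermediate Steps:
M = -805 (M = -7*115 = -805)
L - M = 106 - 1*(-805) = 106 + 805 = 911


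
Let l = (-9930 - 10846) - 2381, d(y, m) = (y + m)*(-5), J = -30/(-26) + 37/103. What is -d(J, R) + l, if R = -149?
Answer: -31994648/1339 ≈ -23894.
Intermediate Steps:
J = 2026/1339 (J = -30*(-1/26) + 37*(1/103) = 15/13 + 37/103 = 2026/1339 ≈ 1.5131)
d(y, m) = -5*m - 5*y (d(y, m) = (m + y)*(-5) = -5*m - 5*y)
l = -23157 (l = -20776 - 2381 = -23157)
-d(J, R) + l = -(-5*(-149) - 5*2026/1339) - 23157 = -(745 - 10130/1339) - 23157 = -1*987425/1339 - 23157 = -987425/1339 - 23157 = -31994648/1339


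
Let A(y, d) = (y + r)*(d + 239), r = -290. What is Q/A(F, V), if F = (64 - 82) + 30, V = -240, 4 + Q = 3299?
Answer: 3295/278 ≈ 11.853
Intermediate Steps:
Q = 3295 (Q = -4 + 3299 = 3295)
F = 12 (F = -18 + 30 = 12)
A(y, d) = (-290 + y)*(239 + d) (A(y, d) = (y - 290)*(d + 239) = (-290 + y)*(239 + d))
Q/A(F, V) = 3295/(-69310 - 290*(-240) + 239*12 - 240*12) = 3295/(-69310 + 69600 + 2868 - 2880) = 3295/278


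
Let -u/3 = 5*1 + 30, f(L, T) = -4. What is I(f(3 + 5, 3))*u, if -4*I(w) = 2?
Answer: 105/2 ≈ 52.500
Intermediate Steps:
I(w) = -½ (I(w) = -¼*2 = -½)
u = -105 (u = -3*(5*1 + 30) = -3*(5 + 30) = -3*35 = -105)
I(f(3 + 5, 3))*u = -½*(-105) = 105/2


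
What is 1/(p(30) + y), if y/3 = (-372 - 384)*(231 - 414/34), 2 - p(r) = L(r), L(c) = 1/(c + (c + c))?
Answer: -1530/759323357 ≈ -2.0150e-6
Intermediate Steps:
L(c) = 1/(3*c) (L(c) = 1/(c + 2*c) = 1/(3*c))
p(r) = 2 - 1/(3*r)
y = -8436960/17 (y = 3*((-372 - 384)*(231 - 414/34)) = 3*(-756*(231 - 414*1/34)) = 3*(-756*(231 - 207/17)) = 3*(-756*3720/17) = 3*(-2812320/17) = -8436960/17 ≈ -4.9629e+5)
1/(p(30) + y) = 1/((2 - 1/3/30) - 8436960/17) = 1/((2 - 1/3*1/30) - 8436960/17) = 1/((2 - 1/90) - 8436960/17) = 1/(179/90 - 8436960/17) = 1/(-759323357/1530) = -1530/759323357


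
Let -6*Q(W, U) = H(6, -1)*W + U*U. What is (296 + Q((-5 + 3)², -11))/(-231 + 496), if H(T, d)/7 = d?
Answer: 561/530 ≈ 1.0585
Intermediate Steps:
H(T, d) = 7*d
Q(W, U) = -U²/6 + 7*W/6 (Q(W, U) = -((7*(-1))*W + U*U)/6 = -(-7*W + U²)/6 = -(U² - 7*W)/6 = -U²/6 + 7*W/6)
(296 + Q((-5 + 3)², -11))/(-231 + 496) = (296 + (-⅙*(-11)² + 7*(-5 + 3)²/6))/(-231 + 496) = (296 + (-⅙*121 + (7/6)*(-2)²))/265 = (296 + (-121/6 + (7/6)*4))*(1/265) = (296 + (-121/6 + 14/3))*(1/265) = (296 - 31/2)*(1/265) = (561/2)*(1/265) = 561/530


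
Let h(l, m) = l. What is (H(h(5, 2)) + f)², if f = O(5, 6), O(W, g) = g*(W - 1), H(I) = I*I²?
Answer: 22201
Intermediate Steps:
H(I) = I³
O(W, g) = g*(-1 + W)
f = 24 (f = 6*(-1 + 5) = 6*4 = 24)
(H(h(5, 2)) + f)² = (5³ + 24)² = (125 + 24)² = 149² = 22201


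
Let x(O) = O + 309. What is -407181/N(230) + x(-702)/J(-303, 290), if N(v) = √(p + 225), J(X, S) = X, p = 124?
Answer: 131/101 - 407181*√349/349 ≈ -21795.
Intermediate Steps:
x(O) = 309 + O
N(v) = √349 (N(v) = √(124 + 225) = √349)
-407181/N(230) + x(-702)/J(-303, 290) = -407181*√349/349 + (309 - 702)/(-303) = -407181*√349/349 - 393*(-1/303) = -407181*√349/349 + 131/101 = 131/101 - 407181*√349/349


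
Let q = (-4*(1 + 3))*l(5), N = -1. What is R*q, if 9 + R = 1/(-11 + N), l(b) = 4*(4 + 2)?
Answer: 3488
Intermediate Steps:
l(b) = 24 (l(b) = 4*6 = 24)
q = -384 (q = -4*(1 + 3)*24 = -4*4*24 = -16*24 = -384)
R = -109/12 (R = -9 + 1/(-11 - 1) = -9 + 1/(-12) = -9 - 1/12 = -109/12 ≈ -9.0833)
R*q = -109/12*(-384) = 3488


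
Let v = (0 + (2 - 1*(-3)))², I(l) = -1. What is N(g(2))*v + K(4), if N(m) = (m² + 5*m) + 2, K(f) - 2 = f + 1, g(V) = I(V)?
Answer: -43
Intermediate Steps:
g(V) = -1
K(f) = 3 + f (K(f) = 2 + (f + 1) = 2 + (1 + f) = 3 + f)
v = 25 (v = (0 + (2 + 3))² = (0 + 5)² = 5² = 25)
N(m) = 2 + m² + 5*m
N(g(2))*v + K(4) = (2 + (-1)² + 5*(-1))*25 + (3 + 4) = (2 + 1 - 5)*25 + 7 = -2*25 + 7 = -50 + 7 = -43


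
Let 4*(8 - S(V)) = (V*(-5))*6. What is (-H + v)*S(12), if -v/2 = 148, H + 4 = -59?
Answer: -22834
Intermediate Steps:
H = -63 (H = -4 - 59 = -63)
v = -296 (v = -2*148 = -296)
S(V) = 8 + 15*V/2 (S(V) = 8 - V*(-5)*6/4 = 8 - (-5*V)*6/4 = 8 - (-15)*V/2 = 8 + 15*V/2)
(-H + v)*S(12) = (-1*(-63) - 296)*(8 + (15/2)*12) = (63 - 296)*(8 + 90) = -233*98 = -22834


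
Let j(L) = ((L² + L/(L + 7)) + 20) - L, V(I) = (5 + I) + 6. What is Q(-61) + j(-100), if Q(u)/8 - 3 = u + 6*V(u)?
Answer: 674908/93 ≈ 7257.1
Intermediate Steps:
V(I) = 11 + I
Q(u) = 552 + 56*u (Q(u) = 24 + 8*(u + 6*(11 + u)) = 24 + 8*(u + (66 + 6*u)) = 24 + 8*(66 + 7*u) = 24 + (528 + 56*u) = 552 + 56*u)
j(L) = 20 + L² - L + L/(7 + L) (j(L) = ((L² + L/(7 + L)) + 20) - L = (20 + L² + L/(7 + L)) - L = 20 + L² - L + L/(7 + L))
Q(-61) + j(-100) = (552 + 56*(-61)) + (140 + (-100)³ + 6*(-100)² + 14*(-100))/(7 - 100) = (552 - 3416) + (140 - 1000000 + 6*10000 - 1400)/(-93) = -2864 - (140 - 1000000 + 60000 - 1400)/93 = -2864 - 1/93*(-941260) = -2864 + 941260/93 = 674908/93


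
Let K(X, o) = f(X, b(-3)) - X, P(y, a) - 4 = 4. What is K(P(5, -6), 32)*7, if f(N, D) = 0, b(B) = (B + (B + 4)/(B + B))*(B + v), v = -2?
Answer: -56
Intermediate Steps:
P(y, a) = 8 (P(y, a) = 4 + 4 = 8)
b(B) = (-2 + B)*(B + (4 + B)/(2*B)) (b(B) = (B + (B + 4)/(B + B))*(B - 2) = (B + (4 + B)/((2*B)))*(-2 + B) = (B + (4 + B)*(1/(2*B)))*(-2 + B) = (B + (4 + B)/(2*B))*(-2 + B) = (-2 + B)*(B + (4 + B)/(2*B)))
K(X, o) = -X (K(X, o) = 0 - X = -X)
K(P(5, -6), 32)*7 = -1*8*7 = -8*7 = -56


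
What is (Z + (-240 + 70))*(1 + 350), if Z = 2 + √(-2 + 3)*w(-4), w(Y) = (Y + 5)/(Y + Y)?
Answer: -472095/8 ≈ -59012.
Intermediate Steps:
w(Y) = (5 + Y)/(2*Y) (w(Y) = (5 + Y)/((2*Y)) = (5 + Y)*(1/(2*Y)) = (5 + Y)/(2*Y))
Z = 15/8 (Z = 2 + √(-2 + 3)*((½)*(5 - 4)/(-4)) = 2 + √1*((½)*(-¼)*1) = 2 + 1*(-⅛) = 2 - ⅛ = 15/8 ≈ 1.8750)
(Z + (-240 + 70))*(1 + 350) = (15/8 + (-240 + 70))*(1 + 350) = (15/8 - 170)*351 = -1345/8*351 = -472095/8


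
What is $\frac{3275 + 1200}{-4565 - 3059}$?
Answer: $- \frac{4475}{7624} \approx -0.58696$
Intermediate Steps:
$\frac{3275 + 1200}{-4565 - 3059} = \frac{4475}{-4565 - 3059} = \frac{4475}{-7624} = 4475 \left(- \frac{1}{7624}\right) = - \frac{4475}{7624}$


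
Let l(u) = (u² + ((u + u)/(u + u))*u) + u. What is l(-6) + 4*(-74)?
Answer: -272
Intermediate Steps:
l(u) = u² + 2*u (l(u) = (u² + ((2*u)/((2*u)))*u) + u = (u² + ((2*u)*(1/(2*u)))*u) + u = (u² + 1*u) + u = (u² + u) + u = (u + u²) + u = u² + 2*u)
l(-6) + 4*(-74) = -6*(2 - 6) + 4*(-74) = -6*(-4) - 296 = 24 - 296 = -272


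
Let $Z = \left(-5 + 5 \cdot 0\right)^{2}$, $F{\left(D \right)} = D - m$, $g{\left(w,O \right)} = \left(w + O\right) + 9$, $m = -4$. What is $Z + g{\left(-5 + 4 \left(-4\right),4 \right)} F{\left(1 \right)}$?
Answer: $-15$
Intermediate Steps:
$g{\left(w,O \right)} = 9 + O + w$ ($g{\left(w,O \right)} = \left(O + w\right) + 9 = 9 + O + w$)
$F{\left(D \right)} = 4 + D$ ($F{\left(D \right)} = D - -4 = D + 4 = 4 + D$)
$Z = 25$ ($Z = \left(-5 + 0\right)^{2} = \left(-5\right)^{2} = 25$)
$Z + g{\left(-5 + 4 \left(-4\right),4 \right)} F{\left(1 \right)} = 25 + \left(9 + 4 + \left(-5 + 4 \left(-4\right)\right)\right) \left(4 + 1\right) = 25 + \left(9 + 4 - 21\right) 5 = 25 - 40 = -15$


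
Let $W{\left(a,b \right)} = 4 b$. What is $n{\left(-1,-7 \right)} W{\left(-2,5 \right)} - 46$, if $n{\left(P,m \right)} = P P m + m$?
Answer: $-326$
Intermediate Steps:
$n{\left(P,m \right)} = m + m P^{2}$ ($n{\left(P,m \right)} = P^{2} m + m = m P^{2} + m = m + m P^{2}$)
$n{\left(-1,-7 \right)} W{\left(-2,5 \right)} - 46 = - 7 \left(1 + \left(-1\right)^{2}\right) 4 \cdot 5 - 46 = - 7 \left(1 + 1\right) 20 - 46 = \left(-7\right) 2 \cdot 20 - 46 = \left(-14\right) 20 - 46 = -280 - 46 = -326$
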